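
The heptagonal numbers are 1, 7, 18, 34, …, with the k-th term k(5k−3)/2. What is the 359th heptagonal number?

359·(5·359 − 3)/2 = 359·1792/2 = 359·896 = 321664.

321664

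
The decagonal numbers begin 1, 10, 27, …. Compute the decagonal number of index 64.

64·(4·64 − 3) = 64·253 = 16192.

16192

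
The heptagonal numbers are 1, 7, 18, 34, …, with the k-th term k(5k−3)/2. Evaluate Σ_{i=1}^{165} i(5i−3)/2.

Σ i(5i−3)/2 = (5Σi² − 3Σi) / 2 over i = 1..165.
Σi = 13695 and Σi² = 1511015.
(5·1511015 − 3·13695) / 2 = 7513990/2 = 3756995.

3756995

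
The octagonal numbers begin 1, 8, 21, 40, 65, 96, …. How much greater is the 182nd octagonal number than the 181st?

Consecutive octagonal numbers differ by 6n − 5: here 6·182 − 5 = 1087.

1087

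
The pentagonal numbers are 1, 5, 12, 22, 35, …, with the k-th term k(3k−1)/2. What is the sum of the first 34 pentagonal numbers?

20230

Σ i(3i−1)/2 = (3Σi² − Σi) / 2 over i = 1..34.
Σi = 595 and Σi² = 13685.
(3·13685 − 1·595) / 2 = 40460/2 = 20230.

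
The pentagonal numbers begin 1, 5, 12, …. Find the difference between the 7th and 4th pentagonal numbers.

7·(3·7 − 1)/2 = 70 and 4·(3·4 − 1)/2 = 22.
Difference: 70 − 22 = 48.

48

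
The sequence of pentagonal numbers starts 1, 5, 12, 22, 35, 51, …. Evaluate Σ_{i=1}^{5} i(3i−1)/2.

75

Σ i(3i−1)/2 = (3Σi² − Σi) / 2 over i = 1..5.
Σi = 15 and Σi² = 55.
(3·55 − 1·15) / 2 = 150/2 = 75.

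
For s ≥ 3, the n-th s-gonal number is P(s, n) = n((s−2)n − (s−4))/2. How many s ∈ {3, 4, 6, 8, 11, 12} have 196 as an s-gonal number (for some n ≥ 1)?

s = 3: P(3, 19) = 190 and P(3, 20) = 210; 196 is not s-gonal.
s = 4: P(4, 14) = 196. ✓
s = 6: P(6, 10) = 190 and P(6, 11) = 231; 196 is not s-gonal.
s = 8: P(8, 8) = 176 and P(8, 9) = 225; 196 is not s-gonal.
s = 11: P(11, 7) = 196. ✓
s = 12: P(12, 6) = 156 and P(12, 7) = 217; 196 is not s-gonal.
Hits: s ∈ {4, 11} → 2.

2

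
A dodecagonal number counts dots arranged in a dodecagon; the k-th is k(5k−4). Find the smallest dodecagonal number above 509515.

510720

Solve n(5n−4) > 509515 for integer n.
The largest n with value ≤ 509515 is 319 (since 507529 ≤ 509515 < 510720), so the first above is n = 320, value 510720.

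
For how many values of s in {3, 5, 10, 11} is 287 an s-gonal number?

s = 3: P(3, 23) = 276 and P(3, 24) = 300; 287 is not s-gonal.
s = 5: P(5, 14) = 287. ✓
s = 10: P(10, 8) = 232 and P(10, 9) = 297; 287 is not s-gonal.
s = 11: P(11, 8) = 260 and P(11, 9) = 333; 287 is not s-gonal.
Hits: s ∈ {5} → 1.

1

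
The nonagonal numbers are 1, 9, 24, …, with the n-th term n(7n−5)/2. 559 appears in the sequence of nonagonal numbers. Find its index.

Set n(7n−5)/2 = 559, giving 7n² − 5n − 1118 = 0.
The discriminant is 25 + 56·559 = 31329, and √31329 = 177.
So n = (5 + 177) / 14 = 182/14 = 13.

13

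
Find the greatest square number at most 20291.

20164

Solve n² ≤ 20291 for integer n.
n = 142 gives 20164 ≤ 20291, while n = 143 gives 20449 > 20291; so the answer is 20164.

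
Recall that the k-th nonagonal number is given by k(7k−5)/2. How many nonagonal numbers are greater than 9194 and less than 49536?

The n-th nonagonal number is n(7n−5)/2.
Smallest index with value > 9194: n = 52 (giving 9334).
Largest index with value < 49536: n = 119 (giving 49266).
Indices 52 through 119: 68 terms.

68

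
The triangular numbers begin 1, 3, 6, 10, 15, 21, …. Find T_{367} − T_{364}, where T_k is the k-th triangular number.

367·368/2 = 67528 and 364·365/2 = 66430.
Difference: 67528 − 66430 = 1098.

1098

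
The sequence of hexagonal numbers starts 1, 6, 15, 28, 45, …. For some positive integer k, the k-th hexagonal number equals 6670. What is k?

Set n(2n−1) = 6670, giving 2n² − n − 6670 = 0.
So n = (1 + 231) / 4 = 232/4 = 58.

58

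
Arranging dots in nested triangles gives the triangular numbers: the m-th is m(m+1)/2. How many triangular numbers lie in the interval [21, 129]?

10

The n-th triangular number is n(n+1)/2.
Smallest index with value ≥ 21: n = 6 (giving 21).
Largest index with value ≤ 129: n = 15 (giving 120).
Indices 6 through 15: 10 terms.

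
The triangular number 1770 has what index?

59

Set n(n+1)/2 = 1770, giving n² + n − 3540 = 0.
The discriminant is 1 + 8·1770 = 14161, and √14161 = 119.
So n = (-1 + 119) / 2 = 118/2 = 59.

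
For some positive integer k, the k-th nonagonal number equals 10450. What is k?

55

Set n(7n−5)/2 = 10450, giving 7n² − 5n − 20900 = 0.
The discriminant is 25 + 56·10450 = 585225, and √585225 = 765.
So n = (5 + 765) / 14 = 770/14 = 55.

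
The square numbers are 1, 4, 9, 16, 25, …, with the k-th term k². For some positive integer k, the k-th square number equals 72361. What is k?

We need n² = 72361, so n = √72361 = 269.
Check: 269² = 72361. ✓

269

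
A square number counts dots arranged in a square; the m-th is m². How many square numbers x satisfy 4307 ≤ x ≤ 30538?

The n-th square number is n².
Smallest index with value ≥ 4307: n = 66 (giving 4356).
Largest index with value ≤ 30538: n = 174 (giving 30276).
Indices 66 through 174: 109 terms.

109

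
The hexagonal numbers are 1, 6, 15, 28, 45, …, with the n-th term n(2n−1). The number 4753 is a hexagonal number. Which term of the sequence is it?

Set n(2n−1) = 4753, giving 2n² − n − 4753 = 0.
The discriminant is 1 + 8·4753 = 38025, and √38025 = 195.
So n = (1 + 195) / 4 = 196/4 = 49.

49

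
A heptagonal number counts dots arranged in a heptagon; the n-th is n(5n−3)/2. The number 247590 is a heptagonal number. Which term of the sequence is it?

315

Set n(5n−3)/2 = 247590, giving 5n² − 3n − 495180 = 0.
The discriminant is 9 + 40·247590 = 9903609, and √9903609 = 3147.
So n = (3 + 3147) / 10 = 3150/10 = 315.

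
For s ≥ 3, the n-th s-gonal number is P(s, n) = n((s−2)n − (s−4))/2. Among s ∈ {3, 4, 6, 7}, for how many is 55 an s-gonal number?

s = 3: P(3, 10) = 55. ✓
s = 4: P(4, 7) = 49 and P(4, 8) = 64; 55 is not s-gonal.
s = 6: P(6, 5) = 45 and P(6, 6) = 66; 55 is not s-gonal.
s = 7: P(7, 5) = 55. ✓
Hits: s ∈ {3, 7} → 2.

2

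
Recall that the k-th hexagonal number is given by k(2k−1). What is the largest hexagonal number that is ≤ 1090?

Solve n(2n−1) ≤ 1090 for integer n.
n = 23 gives 1035 ≤ 1090, while n = 24 gives 1128 > 1090; so the answer is 1035.

1035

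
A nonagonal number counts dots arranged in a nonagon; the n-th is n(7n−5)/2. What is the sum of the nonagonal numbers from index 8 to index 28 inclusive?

25564

Σ i(7i−5)/2 = (7Σi² − 5Σi) / 2 over i = 8..28.
Σi = 406 − 28 = 378 and Σi² = 7714 − 140 = 7574.
(7·7574 − 5·378) / 2 = 51128/2 = 25564.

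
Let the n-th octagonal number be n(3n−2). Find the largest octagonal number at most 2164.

2133

Solve n(3n−2) ≤ 2164 for integer n.
n = 27 gives 2133 ≤ 2164, while n = 28 gives 2296 > 2164; so the answer is 2133.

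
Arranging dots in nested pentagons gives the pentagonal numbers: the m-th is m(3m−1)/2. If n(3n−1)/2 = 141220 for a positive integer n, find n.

307

Set n(3n−1)/2 = 141220, giving 3n² − n − 282440 = 0.
So n = (1 + 1841) / 6 = 1842/6 = 307.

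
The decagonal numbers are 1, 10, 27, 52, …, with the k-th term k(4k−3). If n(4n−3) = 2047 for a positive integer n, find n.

Set n(4n−3) = 2047, giving 4n² − 3n − 2047 = 0.
The discriminant is 9 + 16·2047 = 32761, and √32761 = 181.
So n = (3 + 181) / 8 = 184/8 = 23.
Check: 23·(4·23 − 3) = 2047. ✓

23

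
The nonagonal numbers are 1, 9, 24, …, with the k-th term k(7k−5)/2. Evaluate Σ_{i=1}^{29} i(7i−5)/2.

Σ i(7i−5)/2 = (7Σi² − 5Σi) / 2 over i = 1..29.
Σi = 435 and Σi² = 8555.
(7·8555 − 5·435) / 2 = 57710/2 = 28855.

28855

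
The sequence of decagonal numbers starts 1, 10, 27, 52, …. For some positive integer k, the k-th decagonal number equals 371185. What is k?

Set n(4n−3) = 371185, giving 4n² − 3n − 371185 = 0.
The discriminant is 9 + 16·371185 = 5938969, and √5938969 = 2437.
So n = (3 + 2437) / 8 = 2440/8 = 305.

305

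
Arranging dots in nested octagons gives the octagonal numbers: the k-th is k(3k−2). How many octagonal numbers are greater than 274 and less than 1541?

13

The n-th octagonal number is n(3n−2).
Smallest index with value > 274: n = 10 (giving 280).
Largest index with value < 1541: n = 22 (giving 1408).
Indices 10 through 22: 13 terms.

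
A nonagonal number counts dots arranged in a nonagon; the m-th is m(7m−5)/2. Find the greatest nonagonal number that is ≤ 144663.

143724

Solve n(7n−5)/2 ≤ 144663 for integer n.
n = 203 gives 143724 ≤ 144663, while n = 204 gives 145146 > 144663; so the answer is 143724.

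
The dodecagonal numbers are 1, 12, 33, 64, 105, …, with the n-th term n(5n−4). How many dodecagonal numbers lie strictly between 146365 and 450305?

The n-th dodecagonal number is n(5n−4).
Smallest index with value > 146365: n = 172 (giving 147232).
Largest index with value < 450305: n = 300 (giving 448800).
Indices 172 through 300: 129 terms.

129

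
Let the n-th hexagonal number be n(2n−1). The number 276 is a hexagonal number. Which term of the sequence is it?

12

Set n(2n−1) = 276, giving 2n² − n − 276 = 0.
The discriminant is 1 + 8·276 = 2209, and √2209 = 47.
So n = (1 + 47) / 4 = 48/4 = 12.
Check: 12·(2·12 − 1) = 276. ✓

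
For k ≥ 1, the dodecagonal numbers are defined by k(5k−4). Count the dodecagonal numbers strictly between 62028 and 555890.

222

The n-th dodecagonal number is n(5n−4).
Smallest index with value > 62028: n = 112 (giving 62272).
Largest index with value < 555890: n = 333 (giving 553113).
Indices 112 through 333: 222 terms.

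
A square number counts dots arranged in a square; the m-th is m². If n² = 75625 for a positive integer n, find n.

275

We need n² = 75625, so n = √75625 = 275.
Check: 275² = 75625. ✓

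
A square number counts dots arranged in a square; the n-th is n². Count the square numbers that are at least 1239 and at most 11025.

The n-th square number is n².
Smallest index with value ≥ 1239: n = 36 (giving 1296).
Largest index with value ≤ 11025: n = 105 (giving 11025).
Indices 36 through 105: 70 terms.

70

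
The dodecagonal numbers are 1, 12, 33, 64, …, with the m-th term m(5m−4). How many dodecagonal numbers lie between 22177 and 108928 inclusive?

The n-th dodecagonal number is n(5n−4).
Smallest index with value ≥ 22177: n = 67 (giving 22177).
Largest index with value ≤ 108928: n = 148 (giving 108928).
Indices 67 through 148: 82 terms.

82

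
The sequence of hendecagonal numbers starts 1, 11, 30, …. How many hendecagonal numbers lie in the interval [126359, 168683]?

27

The n-th hendecagonal number is n(9n−7)/2.
Smallest index with value ≥ 126359: n = 168 (giving 126420).
Largest index with value ≤ 168683: n = 194 (giving 168683).
Indices 168 through 194: 27 terms.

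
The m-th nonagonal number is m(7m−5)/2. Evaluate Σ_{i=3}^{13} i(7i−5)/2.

Σ i(7i−5)/2 = (7Σi² − 5Σi) / 2 over i = 3..13.
Σi = 91 − 3 = 88 and Σi² = 819 − 5 = 814.
(7·814 − 5·88) / 2 = 5258/2 = 2629.

2629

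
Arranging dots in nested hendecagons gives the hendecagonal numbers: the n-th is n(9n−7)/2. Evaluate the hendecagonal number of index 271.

The 271st hendecagonal number is n(9n−7)/2 with n = 271.
271·(9·271 − 7)/2 = 271·2432/2 = 271·1216 = 329536.

329536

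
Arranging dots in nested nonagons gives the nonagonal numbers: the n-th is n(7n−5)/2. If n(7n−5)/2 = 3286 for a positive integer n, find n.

Set n(7n−5)/2 = 3286, giving 7n² − 5n − 6572 = 0.
The discriminant is 25 + 56·3286 = 184041, and √184041 = 429.
So n = (5 + 429) / 14 = 434/14 = 31.

31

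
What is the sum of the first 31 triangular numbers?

Σ i(i+1)/2 = (Σi² + Σi) / 2 over i = 1..31.
Σi = 496 and Σi² = 10416.
(1·10416 + 1·496) / 2 = 10912/2 = 5456.

5456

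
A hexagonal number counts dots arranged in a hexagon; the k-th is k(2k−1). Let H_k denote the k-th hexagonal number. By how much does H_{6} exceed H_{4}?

38

6·(2·6 − 1) = 66 and 4·(2·4 − 1) = 28.
Difference: 66 − 28 = 38.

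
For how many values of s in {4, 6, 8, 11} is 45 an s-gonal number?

1

s = 4: P(4, 6) = 36 and P(4, 7) = 49; 45 is not s-gonal.
s = 6: P(6, 5) = 45. ✓
s = 8: P(8, 4) = 40 and P(8, 5) = 65; 45 is not s-gonal.
s = 11: P(11, 3) = 30 and P(11, 4) = 58; 45 is not s-gonal.
Hits: s ∈ {6} → 1.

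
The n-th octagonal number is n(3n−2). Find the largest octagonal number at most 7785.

Solve n(3n−2) ≤ 7785 for integer n.
n = 51 gives 7701 ≤ 7785, while n = 52 gives 8008 > 7785; so the answer is 7701.

7701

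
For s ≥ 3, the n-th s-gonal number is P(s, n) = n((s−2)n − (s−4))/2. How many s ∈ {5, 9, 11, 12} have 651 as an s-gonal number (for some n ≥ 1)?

s = 5: P(5, 21) = 651. ✓
s = 9: P(9, 14) = 651. ✓
s = 11: P(11, 12) = 606 and P(11, 13) = 715; 651 is not s-gonal.
s = 12: P(12, 11) = 561 and P(12, 12) = 672; 651 is not s-gonal.
Hits: s ∈ {5, 9} → 2.

2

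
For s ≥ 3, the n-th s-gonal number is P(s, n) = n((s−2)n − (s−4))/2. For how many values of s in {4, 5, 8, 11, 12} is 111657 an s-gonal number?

1

s = 4: P(4, 334) = 111556 and P(4, 335) = 112225; 111657 is not s-gonal.
s = 5: P(5, 273) = 111657. ✓
s = 8: P(8, 193) = 111361 and P(8, 194) = 112520; 111657 is not s-gonal.
s = 11: P(11, 157) = 110371 and P(11, 158) = 111785; 111657 is not s-gonal.
s = 12: P(12, 149) = 110409 and P(12, 150) = 111900; 111657 is not s-gonal.
Hits: s ∈ {5} → 1.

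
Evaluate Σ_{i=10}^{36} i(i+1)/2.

Σ i(i+1)/2 = (Σi² + Σi) / 2 over i = 10..36.
Σi = 666 − 45 = 621 and Σi² = 16206 − 285 = 15921.
(1·15921 + 1·621) / 2 = 16542/2 = 8271.

8271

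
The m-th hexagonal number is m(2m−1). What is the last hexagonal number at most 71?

Solve n(2n−1) ≤ 71 for integer n.
n = 6 gives 66 ≤ 71, while n = 7 gives 91 > 71; so the answer is 66.

66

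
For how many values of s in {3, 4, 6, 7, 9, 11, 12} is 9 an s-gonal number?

s = 3: P(3, 3) = 6 and P(3, 4) = 10; 9 is not s-gonal.
s = 4: P(4, 3) = 9. ✓
s = 6: P(6, 2) = 6 and P(6, 3) = 15; 9 is not s-gonal.
s = 7: P(7, 2) = 7 and P(7, 3) = 18; 9 is not s-gonal.
s = 9: P(9, 2) = 9. ✓
s = 11: P(11, 1) = 1 and P(11, 2) = 11; 9 is not s-gonal.
s = 12: P(12, 1) = 1 and P(12, 2) = 12; 9 is not s-gonal.
Hits: s ∈ {4, 9} → 2.

2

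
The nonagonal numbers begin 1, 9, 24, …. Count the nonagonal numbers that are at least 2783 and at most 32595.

The n-th nonagonal number is n(7n−5)/2.
Smallest index with value ≥ 2783: n = 29 (giving 2871).
Largest index with value ≤ 32595: n = 96 (giving 32016).
Indices 29 through 96: 68 terms.

68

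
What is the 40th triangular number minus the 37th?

117

40·41/2 = 820 and 37·38/2 = 703.
Difference: 820 − 703 = 117.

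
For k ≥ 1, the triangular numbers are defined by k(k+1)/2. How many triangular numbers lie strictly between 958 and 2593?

28

The n-th triangular number is n(n+1)/2.
Smallest index with value > 958: n = 44 (giving 990).
Largest index with value < 2593: n = 71 (giving 2556).
Indices 44 through 71: 28 terms.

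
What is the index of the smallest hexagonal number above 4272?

47

Solve n(2n−1) > 4272 for integer n.
The largest n with value ≤ 4272 is 46 (since 4186 ≤ 4272 < 4371), so the first above is n = 47, value 4371.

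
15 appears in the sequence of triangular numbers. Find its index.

5

Set n(n+1)/2 = 15, giving n² + n − 30 = 0.
The discriminant is 1 + 8·15 = 121, and √121 = 11.
So n = (-1 + 11) / 2 = 10/2 = 5.
Check: 5·6/2 = 15. ✓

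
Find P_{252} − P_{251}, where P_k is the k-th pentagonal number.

754

Consecutive pentagonal numbers differ by 3n − 2: here 3·252 − 2 = 754.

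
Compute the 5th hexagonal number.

45

The 5th hexagonal number is n(2n−1) with n = 5.
5·(2·5 − 1) = 5·9 = 45.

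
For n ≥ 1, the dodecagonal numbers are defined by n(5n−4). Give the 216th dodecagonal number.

The 216th dodecagonal number is n(5n−4) with n = 216.
216·(5·216 − 4) = 216·1076 = 232416.

232416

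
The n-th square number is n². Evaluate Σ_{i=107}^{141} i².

Σ_{i=107}^{141} i² = 944371 − 402641 = 541730.

541730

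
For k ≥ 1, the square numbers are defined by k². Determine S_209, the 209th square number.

The 209th square number is n² with n = 209.
209² = 43681.

43681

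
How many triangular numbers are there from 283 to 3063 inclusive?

The n-th triangular number is n(n+1)/2.
Smallest index with value ≥ 283: n = 24 (giving 300).
Largest index with value ≤ 3063: n = 77 (giving 3003).
Indices 24 through 77: 54 terms.

54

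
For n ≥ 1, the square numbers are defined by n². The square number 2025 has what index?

45

We need n² = 2025, so n = √2025 = 45.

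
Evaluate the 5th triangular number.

The 5th triangular number is n(n+1)/2 with n = 5.
5·6/2 = 30/2 = 15.

15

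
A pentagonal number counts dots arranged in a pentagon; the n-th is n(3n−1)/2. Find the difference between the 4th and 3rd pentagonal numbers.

10

Consecutive pentagonal numbers differ by 3n − 2: here 3·4 − 2 = 10.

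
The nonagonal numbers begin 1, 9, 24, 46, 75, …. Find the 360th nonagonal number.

452700

The 360th nonagonal number is n(7n−5)/2 with n = 360.
360·(7·360 − 5)/2 = 360·2515/2 = 452700.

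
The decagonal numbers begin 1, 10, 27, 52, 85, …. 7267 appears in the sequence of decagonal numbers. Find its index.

43

Set n(4n−3) = 7267, giving 4n² − 3n − 7267 = 0.
So n = (3 + 341) / 8 = 344/8 = 43.
Check: 43·(4·43 − 3) = 7267. ✓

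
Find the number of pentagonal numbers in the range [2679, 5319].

The n-th pentagonal number is n(3n−1)/2.
Smallest index with value ≥ 2679: n = 43 (giving 2752).
Largest index with value ≤ 5319: n = 59 (giving 5192).
Indices 43 through 59: 17 terms.

17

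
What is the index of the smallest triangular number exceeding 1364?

Solve n(n+1)/2 > 1364 for integer n.
The largest n with value ≤ 1364 is 51 (since 1326 ≤ 1364 < 1378), so the first above is n = 52, value 1378.

52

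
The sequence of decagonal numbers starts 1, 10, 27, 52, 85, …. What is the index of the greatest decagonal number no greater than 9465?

49

Solve n(4n−3) ≤ 9465 for integer n.
n = 49 gives 9457 ≤ 9465, while n = 50 gives 9850 > 9465; so the answer is index 49.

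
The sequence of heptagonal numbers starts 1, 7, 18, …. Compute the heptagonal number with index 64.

10144

The 64th heptagonal number is n(5n−3)/2 with n = 64.
64·(5·64 − 3)/2 = 64·317/2 = 10144.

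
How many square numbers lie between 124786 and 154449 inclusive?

The n-th square number is n².
Smallest index with value ≥ 124786: n = 354 (giving 125316).
Largest index with value ≤ 154449: n = 393 (giving 154449).
Indices 354 through 393: 40 terms.

40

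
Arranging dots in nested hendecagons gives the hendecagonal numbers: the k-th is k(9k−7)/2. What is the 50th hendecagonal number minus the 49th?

Consecutive hendecagonal numbers differ by 9n − 8: here 9·50 − 8 = 442.

442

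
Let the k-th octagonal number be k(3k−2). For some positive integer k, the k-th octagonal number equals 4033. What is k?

Set n(3n−2) = 4033, giving 3n² − 2n − 4033 = 0.
The discriminant is 4 + 12·4033 = 48400, and √48400 = 220.
So n = (2 + 220) / 6 = 222/6 = 37.

37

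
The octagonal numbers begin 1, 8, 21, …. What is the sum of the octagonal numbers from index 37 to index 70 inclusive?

Σ i(3i−2) = 3Σi² − 2Σi over i = 37..70.
Σi = 2485 − 666 = 1819 and Σi² = 116795 − 16206 = 100589.
3·100589 − 2·1819 = 298129.

298129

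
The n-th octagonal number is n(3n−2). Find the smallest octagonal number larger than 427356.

427896

Solve n(3n−2) > 427356 for integer n.
The largest n with value ≤ 427356 is 377 (since 425633 ≤ 427356 < 427896), so the first above is n = 378, value 427896.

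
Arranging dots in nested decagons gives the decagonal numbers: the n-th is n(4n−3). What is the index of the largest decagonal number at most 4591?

Solve n(4n−3) ≤ 4591 for integer n.
n = 34 gives 4522 ≤ 4591, while n = 35 gives 4795 > 4591; so the answer is index 34.

34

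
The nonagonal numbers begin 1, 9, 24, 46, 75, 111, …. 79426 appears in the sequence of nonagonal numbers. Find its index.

Set n(7n−5)/2 = 79426, giving 7n² − 5n − 158852 = 0.
The discriminant is 25 + 56·79426 = 4447881, and √4447881 = 2109.
So n = (5 + 2109) / 14 = 2114/14 = 151.

151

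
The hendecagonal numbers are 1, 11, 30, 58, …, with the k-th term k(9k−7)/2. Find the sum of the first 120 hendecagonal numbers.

2599080

Σ i(9i−7)/2 = (9Σi² − 7Σi) / 2 over i = 1..120.
Σi = 7260 and Σi² = 583220.
(9·583220 − 7·7260) / 2 = 5198160/2 = 2599080.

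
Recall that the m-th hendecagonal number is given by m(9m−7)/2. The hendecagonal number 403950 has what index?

300

Set n(9n−7)/2 = 403950, giving 9n² − 7n − 807900 = 0.
The discriminant is 49 + 72·403950 = 29084449, and √29084449 = 5393.
So n = (7 + 5393) / 18 = 5400/18 = 300.
Check: 300·(9·300 − 7)/2 = 403950. ✓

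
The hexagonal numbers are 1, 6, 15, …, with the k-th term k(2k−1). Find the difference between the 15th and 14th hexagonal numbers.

Consecutive hexagonal numbers differ by 4n − 3: here 4·15 − 3 = 57.

57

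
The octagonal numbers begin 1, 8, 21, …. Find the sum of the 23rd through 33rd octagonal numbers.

25586

Σ i(3i−2) = 3Σi² − 2Σi over i = 23..33.
Σi = 561 − 253 = 308 and Σi² = 12529 − 3795 = 8734.
3·8734 − 2·308 = 25586.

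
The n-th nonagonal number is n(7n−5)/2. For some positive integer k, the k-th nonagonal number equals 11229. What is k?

57

Set n(7n−5)/2 = 11229, giving 7n² − 5n − 22458 = 0.
So n = (5 + 793) / 14 = 798/14 = 57.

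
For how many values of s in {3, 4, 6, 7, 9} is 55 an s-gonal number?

s = 3: P(3, 10) = 55. ✓
s = 4: P(4, 7) = 49 and P(4, 8) = 64; 55 is not s-gonal.
s = 6: P(6, 5) = 45 and P(6, 6) = 66; 55 is not s-gonal.
s = 7: P(7, 5) = 55. ✓
s = 9: P(9, 4) = 46 and P(9, 5) = 75; 55 is not s-gonal.
Hits: s ∈ {3, 7} → 2.

2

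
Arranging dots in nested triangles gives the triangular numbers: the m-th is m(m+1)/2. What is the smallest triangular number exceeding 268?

Solve n(n+1)/2 > 268 for integer n.
The largest n with value ≤ 268 is 22 (since 253 ≤ 268 < 276), so the first above is n = 23, value 276.

276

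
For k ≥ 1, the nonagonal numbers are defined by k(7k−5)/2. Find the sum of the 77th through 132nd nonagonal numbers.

Σ i(7i−5)/2 = (7Σi² − 5Σi) / 2 over i = 77..132.
Σi = 8778 − 2926 = 5852 and Σi² = 775390 − 149226 = 626164.
(7·626164 − 5·5852) / 2 = 4353888/2 = 2176944.

2176944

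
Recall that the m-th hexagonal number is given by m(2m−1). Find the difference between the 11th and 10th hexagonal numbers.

41

Consecutive hexagonal numbers differ by 4n − 3: here 4·11 − 3 = 41.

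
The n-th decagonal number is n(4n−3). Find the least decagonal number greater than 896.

976

Solve n(4n−3) > 896 for integer n.
The largest n with value ≤ 896 is 15 (since 855 ≤ 896 < 976), so the first above is n = 16, value 976.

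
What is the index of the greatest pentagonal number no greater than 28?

4

Solve n(3n−1)/2 ≤ 28 for integer n.
n = 4 gives 22 ≤ 28, while n = 5 gives 35 > 28; so the answer is index 4.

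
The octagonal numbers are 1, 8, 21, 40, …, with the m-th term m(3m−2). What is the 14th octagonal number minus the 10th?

280

14·(3·14 − 2) = 560 and 10·(3·10 − 2) = 280.
Difference: 560 − 280 = 280.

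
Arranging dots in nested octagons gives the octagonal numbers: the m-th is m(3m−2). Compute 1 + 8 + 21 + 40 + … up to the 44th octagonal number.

86130

Σ i(3i−2) = 3Σi² − 2Σi over i = 1..44.
Σi = 990 and Σi² = 29370.
3·29370 − 2·990 = 86130.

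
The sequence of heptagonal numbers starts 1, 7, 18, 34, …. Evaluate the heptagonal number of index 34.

34·(5·34 − 3)/2 = 34·167/2 = 2839.

2839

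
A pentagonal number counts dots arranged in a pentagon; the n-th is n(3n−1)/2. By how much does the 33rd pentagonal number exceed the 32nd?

97

Consecutive pentagonal numbers differ by 3n − 2: here 3·33 − 2 = 97.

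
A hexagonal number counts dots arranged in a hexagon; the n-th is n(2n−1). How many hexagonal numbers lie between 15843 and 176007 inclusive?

The n-th hexagonal number is n(2n−1).
Smallest index with value ≥ 15843: n = 90 (giving 16110).
Largest index with value ≤ 176007: n = 296 (giving 174936).
Indices 90 through 296: 207 terms.

207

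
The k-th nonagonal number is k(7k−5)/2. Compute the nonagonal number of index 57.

11229

The 57th nonagonal number is n(7n−5)/2 with n = 57.
57·(7·57 − 5)/2 = 57·394/2 = 57·197 = 11229.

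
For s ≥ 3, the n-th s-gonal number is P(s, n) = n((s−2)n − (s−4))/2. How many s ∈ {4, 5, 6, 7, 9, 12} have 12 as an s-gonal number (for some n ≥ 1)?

s = 4: P(4, 3) = 9 and P(4, 4) = 16; 12 is not s-gonal.
s = 5: P(5, 3) = 12. ✓
s = 6: P(6, 2) = 6 and P(6, 3) = 15; 12 is not s-gonal.
s = 7: P(7, 2) = 7 and P(7, 3) = 18; 12 is not s-gonal.
s = 9: P(9, 2) = 9 and P(9, 3) = 24; 12 is not s-gonal.
s = 12: P(12, 2) = 12. ✓
Hits: s ∈ {5, 12} → 2.

2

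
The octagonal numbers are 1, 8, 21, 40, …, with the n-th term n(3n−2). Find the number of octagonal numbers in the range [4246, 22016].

The n-th octagonal number is n(3n−2).
Smallest index with value ≥ 4246: n = 38 (giving 4256).
Largest index with value ≤ 22016: n = 86 (giving 22016).
Indices 38 through 86: 49 terms.

49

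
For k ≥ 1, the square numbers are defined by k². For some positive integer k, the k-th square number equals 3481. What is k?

We need n² = 3481, so n = √3481 = 59.

59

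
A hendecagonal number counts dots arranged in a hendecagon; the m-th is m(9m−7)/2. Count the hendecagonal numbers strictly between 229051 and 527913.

116

The n-th hendecagonal number is n(9n−7)/2.
Smallest index with value > 229051: n = 227 (giving 231086).
Largest index with value < 527913: n = 342 (giving 525141).
Indices 227 through 342: 116 terms.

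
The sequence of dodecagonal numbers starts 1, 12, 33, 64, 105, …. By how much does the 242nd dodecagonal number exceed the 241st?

2411

Consecutive dodecagonal numbers differ by 10n − 9: here 10·242 − 9 = 2411.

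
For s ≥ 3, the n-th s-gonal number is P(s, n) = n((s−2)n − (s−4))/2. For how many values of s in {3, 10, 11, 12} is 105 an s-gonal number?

2

s = 3: P(3, 14) = 105. ✓
s = 10: P(10, 5) = 85 and P(10, 6) = 126; 105 is not s-gonal.
s = 11: P(11, 5) = 95 and P(11, 6) = 141; 105 is not s-gonal.
s = 12: P(12, 5) = 105. ✓
Hits: s ∈ {3, 12} → 2.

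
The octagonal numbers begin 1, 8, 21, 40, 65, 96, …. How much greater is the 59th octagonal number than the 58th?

349

Consecutive octagonal numbers differ by 6n − 5: here 6·59 − 5 = 349.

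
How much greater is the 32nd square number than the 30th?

32² = 1024 and 30² = 900.
Difference: 1024 − 900 = 124.

124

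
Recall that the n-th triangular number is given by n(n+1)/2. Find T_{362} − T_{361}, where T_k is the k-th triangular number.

Consecutive triangular numbers differ by n: T_{362} − T_{361} = 362.

362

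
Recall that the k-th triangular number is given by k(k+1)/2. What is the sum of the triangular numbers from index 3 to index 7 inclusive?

Σ i(i+1)/2 = (Σi² + Σi) / 2 over i = 3..7.
Σi = 28 − 3 = 25 and Σi² = 140 − 5 = 135.
(1·135 + 1·25) / 2 = 160/2 = 80.

80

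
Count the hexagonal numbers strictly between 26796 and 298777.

270

The n-th hexagonal number is n(2n−1).
Smallest index with value > 26796: n = 117 (giving 27261).
Largest index with value < 298777: n = 386 (giving 297606).
Indices 117 through 386: 270 terms.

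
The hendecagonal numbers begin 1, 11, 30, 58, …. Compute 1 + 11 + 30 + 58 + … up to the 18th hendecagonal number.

8892

Σ i(9i−7)/2 = (9Σi² − 7Σi) / 2 over i = 1..18.
Σi = 171 and Σi² = 2109.
(9·2109 − 7·171) / 2 = 17784/2 = 8892.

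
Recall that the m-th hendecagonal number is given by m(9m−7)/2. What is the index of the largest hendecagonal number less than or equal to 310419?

263

Solve n(9n−7)/2 ≤ 310419 for integer n.
n = 263 gives 310340 ≤ 310419, while n = 264 gives 312708 > 310419; so the answer is index 263.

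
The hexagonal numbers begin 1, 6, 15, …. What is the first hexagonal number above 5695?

Solve n(2n−1) > 5695 for integer n.
The largest n with value ≤ 5695 is 53 (since 5565 ≤ 5695 < 5778), so the first above is n = 54, value 5778.

5778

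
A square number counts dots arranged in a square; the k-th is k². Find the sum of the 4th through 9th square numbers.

Σ_{i=4}^{9} i² = 285 − 14 = 271.

271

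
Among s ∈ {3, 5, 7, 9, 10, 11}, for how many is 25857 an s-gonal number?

1

s = 3: P(3, 226) = 25651 and P(3, 227) = 25878; 25857 is not s-gonal.
s = 5: P(5, 131) = 25676 and P(5, 132) = 26070; 25857 is not s-gonal.
s = 7: P(7, 102) = 25857. ✓
s = 9: P(9, 86) = 25671 and P(9, 87) = 26274; 25857 is not s-gonal.
s = 10: P(10, 80) = 25360 and P(10, 81) = 26001; 25857 is not s-gonal.
s = 11: P(11, 76) = 25726 and P(11, 77) = 26411; 25857 is not s-gonal.
Hits: s ∈ {7} → 1.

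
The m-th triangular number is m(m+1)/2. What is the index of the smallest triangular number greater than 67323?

367

Solve n(n+1)/2 > 67323 for integer n.
The largest n with value ≤ 67323 is 366 (since 67161 ≤ 67323 < 67528), so the first above is n = 367, value 67528.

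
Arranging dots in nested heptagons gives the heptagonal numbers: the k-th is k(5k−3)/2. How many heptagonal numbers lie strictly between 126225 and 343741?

146

The n-th heptagonal number is n(5n−3)/2.
Smallest index with value > 126225: n = 226 (giving 127351).
Largest index with value < 343741: n = 371 (giving 343546).
Indices 226 through 371: 146 terms.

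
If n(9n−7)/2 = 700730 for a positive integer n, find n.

395

Set n(9n−7)/2 = 700730, giving 9n² − 7n − 1401460 = 0.
The discriminant is 49 + 72·700730 = 50452609, and √50452609 = 7103.
So n = (7 + 7103) / 18 = 7110/18 = 395.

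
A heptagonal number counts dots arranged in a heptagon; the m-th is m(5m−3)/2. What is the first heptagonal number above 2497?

2512

Solve n(5n−3)/2 > 2497 for integer n.
The largest n with value ≤ 2497 is 31 (since 2356 ≤ 2497 < 2512), so the first above is n = 32, value 2512.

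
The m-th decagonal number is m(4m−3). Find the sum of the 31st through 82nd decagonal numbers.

Σ i(4i−3) = 4Σi² − 3Σi over i = 31..82.
Σi = 3403 − 465 = 2938 and Σi² = 187165 − 9455 = 177710.
4·177710 − 3·2938 = 702026.

702026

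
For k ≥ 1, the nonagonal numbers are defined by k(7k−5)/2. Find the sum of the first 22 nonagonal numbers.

12650

Σ i(7i−5)/2 = (7Σi² − 5Σi) / 2 over i = 1..22.
Σi = 253 and Σi² = 3795.
(7·3795 − 5·253) / 2 = 25300/2 = 12650.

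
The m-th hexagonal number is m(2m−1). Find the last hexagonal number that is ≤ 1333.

Solve n(2n−1) ≤ 1333 for integer n.
n = 26 gives 1326 ≤ 1333, while n = 27 gives 1431 > 1333; so the answer is 1326.

1326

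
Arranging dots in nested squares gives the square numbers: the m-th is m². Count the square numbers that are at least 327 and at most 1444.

The n-th square number is n².
Smallest index with value ≥ 327: n = 19 (giving 361).
Largest index with value ≤ 1444: n = 38 (giving 1444).
Indices 19 through 38: 20 terms.

20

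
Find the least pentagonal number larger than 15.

22

Solve n(3n−1)/2 > 15 for integer n.
The largest n with value ≤ 15 is 3 (since 12 ≤ 15 < 22), so the first above is n = 4, value 22.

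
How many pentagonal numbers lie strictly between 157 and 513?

The n-th pentagonal number is n(3n−1)/2.
Smallest index with value > 157: n = 11 (giving 176).
Largest index with value < 513: n = 18 (giving 477).
Indices 11 through 18: 8 terms.

8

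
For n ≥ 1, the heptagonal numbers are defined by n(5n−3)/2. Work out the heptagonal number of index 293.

The 293rd heptagonal number is n(5n−3)/2 with n = 293.
293·(5·293 − 3)/2 = 293·1462/2 = 293·731 = 214183.

214183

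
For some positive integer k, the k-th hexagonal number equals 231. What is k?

Set n(2n−1) = 231, giving 2n² − n − 231 = 0.
The discriminant is 1 + 8·231 = 1849, and √1849 = 43.
So n = (1 + 43) / 4 = 44/4 = 11.
Check: 11·(2·11 − 1) = 231. ✓

11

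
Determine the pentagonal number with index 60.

The 60th pentagonal number is n(3n−1)/2 with n = 60.
60·(3·60 − 1)/2 = 60·179/2 = 5370.

5370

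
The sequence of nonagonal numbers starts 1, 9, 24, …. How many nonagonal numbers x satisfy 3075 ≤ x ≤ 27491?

The n-th nonagonal number is n(7n−5)/2.
Smallest index with value ≥ 3075: n = 30 (giving 3075).
Largest index with value ≤ 27491: n = 88 (giving 26884).
Indices 30 through 88: 59 terms.

59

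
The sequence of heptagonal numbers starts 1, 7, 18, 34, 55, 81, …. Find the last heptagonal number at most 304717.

Solve n(5n−3)/2 ≤ 304717 for integer n.
n = 349 gives 303979 ≤ 304717, while n = 350 gives 305725 > 304717; so the answer is 303979.

303979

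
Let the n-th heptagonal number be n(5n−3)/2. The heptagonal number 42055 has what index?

130

Set n(5n−3)/2 = 42055, giving 5n² − 3n − 84110 = 0.
So n = (3 + 1297) / 10 = 1300/10 = 130.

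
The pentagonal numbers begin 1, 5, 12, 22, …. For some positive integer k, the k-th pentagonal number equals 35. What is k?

5

Set n(3n−1)/2 = 35, giving 3n² − n − 70 = 0.
The discriminant is 1 + 24·35 = 841, and √841 = 29.
So n = (1 + 29) / 6 = 30/6 = 5.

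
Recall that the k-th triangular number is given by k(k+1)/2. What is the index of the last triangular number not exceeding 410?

Solve n(n+1)/2 ≤ 410 for integer n.
n = 28 gives 406 ≤ 410, while n = 29 gives 435 > 410; so the answer is index 28.

28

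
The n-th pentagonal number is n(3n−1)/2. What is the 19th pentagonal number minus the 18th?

Consecutive pentagonal numbers differ by 3n − 2: here 3·19 − 2 = 55.

55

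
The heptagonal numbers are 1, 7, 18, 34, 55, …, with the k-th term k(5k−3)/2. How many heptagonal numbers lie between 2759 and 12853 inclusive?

39

The n-th heptagonal number is n(5n−3)/2.
Smallest index with value ≥ 2759: n = 34 (giving 2839).
Largest index with value ≤ 12853: n = 72 (giving 12852).
Indices 34 through 72: 39 terms.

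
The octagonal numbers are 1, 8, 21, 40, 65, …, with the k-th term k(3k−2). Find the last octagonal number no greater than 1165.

Solve n(3n−2) ≤ 1165 for integer n.
n = 20 gives 1160 ≤ 1165, while n = 21 gives 1281 > 1165; so the answer is 1160.

1160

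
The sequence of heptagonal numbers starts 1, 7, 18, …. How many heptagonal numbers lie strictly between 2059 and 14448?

The n-th heptagonal number is n(5n−3)/2.
Smallest index with value > 2059: n = 30 (giving 2205).
Largest index with value < 14448: n = 76 (giving 14326).
Indices 30 through 76: 47 terms.

47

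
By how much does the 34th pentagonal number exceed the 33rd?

Consecutive pentagonal numbers differ by 3n − 2: here 3·34 − 2 = 100.

100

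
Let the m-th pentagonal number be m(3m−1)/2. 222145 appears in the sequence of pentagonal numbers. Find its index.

Set n(3n−1)/2 = 222145, giving 3n² − n − 444290 = 0.
The discriminant is 1 + 24·222145 = 5331481, and √5331481 = 2309.
So n = (1 + 2309) / 6 = 2310/6 = 385.
Check: 385·(3·385 − 1)/2 = 222145. ✓

385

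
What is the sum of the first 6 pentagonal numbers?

126

Σ i(3i−1)/2 = (3Σi² − Σi) / 2 over i = 1..6.
Σi = 21 and Σi² = 91.
(3·91 − 1·21) / 2 = 252/2 = 126.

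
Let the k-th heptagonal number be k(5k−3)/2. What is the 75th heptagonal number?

13950

75·(5·75 − 3)/2 = 75·372/2 = 75·186 = 13950.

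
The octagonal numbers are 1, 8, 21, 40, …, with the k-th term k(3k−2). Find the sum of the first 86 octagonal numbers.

Σ i(3i−2) = 3Σi² − 2Σi over i = 1..86.
Σi = 3741 and Σi² = 215731.
3·215731 − 2·3741 = 639711.

639711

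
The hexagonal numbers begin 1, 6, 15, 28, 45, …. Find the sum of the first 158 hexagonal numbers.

2641997

Σ i(2i−1) = 2Σi² − Σi over i = 1..158.
Σi = 12561 and Σi² = 1327279.
2·1327279 − 1·12561 = 2641997.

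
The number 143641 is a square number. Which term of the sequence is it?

379

We need n² = 143641, so n = √143641 = 379.
Check: 379² = 143641. ✓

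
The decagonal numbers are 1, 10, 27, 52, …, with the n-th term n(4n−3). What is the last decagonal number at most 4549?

Solve n(4n−3) ≤ 4549 for integer n.
n = 34 gives 4522 ≤ 4549, while n = 35 gives 4795 > 4549; so the answer is 4522.

4522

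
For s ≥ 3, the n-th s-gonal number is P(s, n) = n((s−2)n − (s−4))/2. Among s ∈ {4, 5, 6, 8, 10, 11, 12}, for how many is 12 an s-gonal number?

2

s = 4: P(4, 3) = 9 and P(4, 4) = 16; 12 is not s-gonal.
s = 5: P(5, 3) = 12. ✓
s = 6: P(6, 2) = 6 and P(6, 3) = 15; 12 is not s-gonal.
s = 8: P(8, 2) = 8 and P(8, 3) = 21; 12 is not s-gonal.
s = 10: P(10, 2) = 10 and P(10, 3) = 27; 12 is not s-gonal.
s = 11: P(11, 2) = 11 and P(11, 3) = 30; 12 is not s-gonal.
s = 12: P(12, 2) = 12. ✓
Hits: s ∈ {5, 12} → 2.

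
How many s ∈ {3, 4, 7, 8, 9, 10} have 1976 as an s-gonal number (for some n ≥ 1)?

1

s = 3: P(3, 62) = 1953 and P(3, 63) = 2016; 1976 is not s-gonal.
s = 4: P(4, 44) = 1936 and P(4, 45) = 2025; 1976 is not s-gonal.
s = 7: P(7, 28) = 1918 and P(7, 29) = 2059; 1976 is not s-gonal.
s = 8: P(8, 26) = 1976. ✓
s = 9: P(9, 24) = 1956 and P(9, 25) = 2125; 1976 is not s-gonal.
s = 10: P(10, 22) = 1870 and P(10, 23) = 2047; 1976 is not s-gonal.
Hits: s ∈ {8} → 1.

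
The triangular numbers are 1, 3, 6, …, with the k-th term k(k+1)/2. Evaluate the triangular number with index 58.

1711

58·59/2 = 3422/2 = 1711.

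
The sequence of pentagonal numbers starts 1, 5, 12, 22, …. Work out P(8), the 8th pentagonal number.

The 8th pentagonal number is n(3n−1)/2 with n = 8.
8·(3·8 − 1)/2 = 8·23/2 = 92.

92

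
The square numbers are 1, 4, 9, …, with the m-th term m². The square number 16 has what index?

We need n² = 16, so n = √16 = 4.

4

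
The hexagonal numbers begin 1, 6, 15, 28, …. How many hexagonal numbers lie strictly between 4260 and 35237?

86

The n-th hexagonal number is n(2n−1).
Smallest index with value > 4260: n = 47 (giving 4371).
Largest index with value < 35237: n = 132 (giving 34716).
Indices 47 through 132: 86 terms.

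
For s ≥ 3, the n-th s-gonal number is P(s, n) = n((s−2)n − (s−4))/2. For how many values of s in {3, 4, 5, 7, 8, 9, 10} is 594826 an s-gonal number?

s = 3: P(3, 1090) = 594595 and P(3, 1091) = 595686; 594826 is not s-gonal.
s = 4: P(4, 771) = 594441 and P(4, 772) = 595984; 594826 is not s-gonal.
s = 5: P(5, 629) = 593147 and P(5, 630) = 595035; 594826 is not s-gonal.
s = 7: P(7, 488) = 594628 and P(7, 489) = 597069; 594826 is not s-gonal.
s = 8: P(8, 445) = 593185 and P(8, 446) = 595856; 594826 is not s-gonal.
s = 9: P(9, 412) = 593074 and P(9, 413) = 595959; 594826 is not s-gonal.
s = 10: P(10, 386) = 594826. ✓
Hits: s ∈ {10} → 1.

1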